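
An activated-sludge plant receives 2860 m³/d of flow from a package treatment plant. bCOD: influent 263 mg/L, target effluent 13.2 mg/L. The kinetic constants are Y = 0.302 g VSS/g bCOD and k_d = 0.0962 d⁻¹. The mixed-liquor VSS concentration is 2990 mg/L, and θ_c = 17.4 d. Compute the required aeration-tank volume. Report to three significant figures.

Rearranging the biomass balance for a CMAS with decay, V = Y·Q·ΔS·θ_c / [X·(1+k_d θ_c)] = 0.302 × 2860 × (263 − 13.2) × 17.4 / [2990 × (1 + 0.0962 × 17.4)] = 3.75×10^6 / 7995 = 469.6 m³.

V ≈ 470 m³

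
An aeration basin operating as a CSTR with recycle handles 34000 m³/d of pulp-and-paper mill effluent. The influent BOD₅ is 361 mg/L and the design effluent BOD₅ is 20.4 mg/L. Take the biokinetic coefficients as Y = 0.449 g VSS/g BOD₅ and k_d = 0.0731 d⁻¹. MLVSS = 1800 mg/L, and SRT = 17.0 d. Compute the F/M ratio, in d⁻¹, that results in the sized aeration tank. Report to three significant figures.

Rearranging the biomass balance for a CMAS with decay, V = Y·Q·ΔS·θ_c / [X·(1+k_d θ_c)] = 0.449 × 34000 × (361 − 20.4) × 17.0 / [1800 × (1 + 0.0731 × 17.0)] = 8.84×10^7 / 4037 = 21897 m³.
F/M = Q·S₀ / (V·X) = 34000 × 361 / (21897 × 1800) = 0.3114 g BOD₅·(g VSS·d)⁻¹.

F/M ≈ 0.311 d⁻¹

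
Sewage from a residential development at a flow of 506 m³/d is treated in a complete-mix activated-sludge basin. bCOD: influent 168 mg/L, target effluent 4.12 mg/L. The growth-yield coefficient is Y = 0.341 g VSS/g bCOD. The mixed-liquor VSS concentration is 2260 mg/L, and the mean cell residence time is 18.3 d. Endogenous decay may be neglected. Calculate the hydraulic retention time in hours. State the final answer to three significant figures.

With k_d = 0 the design equation reduces to V = Y Q (S₀−S) θ_c / X = 0.341 × 506 × (168 − 4.12) × 18.3 / 2260 = 229.0 m³.
Hydraulic retention time τ = V/Q = 229.0 / 506 = 0.4525 d = 10.86 h.

τ ≈ 10.9 h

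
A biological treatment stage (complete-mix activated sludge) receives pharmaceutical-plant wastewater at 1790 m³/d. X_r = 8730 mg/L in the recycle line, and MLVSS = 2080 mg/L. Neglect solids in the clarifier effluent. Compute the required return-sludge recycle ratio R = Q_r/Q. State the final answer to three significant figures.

R ≈ 0.313

Solids balance on the clarifier gives (1+R)X = R·X_r, so R = X/(X_r − X) = 2080 / (8730 − 2080) = 0.3128.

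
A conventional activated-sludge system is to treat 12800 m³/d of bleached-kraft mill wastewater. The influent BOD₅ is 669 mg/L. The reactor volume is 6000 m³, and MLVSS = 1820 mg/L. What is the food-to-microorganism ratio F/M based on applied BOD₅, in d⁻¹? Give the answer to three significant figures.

Food-to-microorganism ratio F/M = Q S₀ / (V X) = 12800 × 669 / (6000 × 1820) = 0.7842 d⁻¹.

F/M ≈ 0.784 d⁻¹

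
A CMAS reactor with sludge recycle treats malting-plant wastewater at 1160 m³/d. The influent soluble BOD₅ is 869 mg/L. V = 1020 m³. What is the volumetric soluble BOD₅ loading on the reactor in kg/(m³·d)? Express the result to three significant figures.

Volumetric loading L_v = Q·S₀ / V = 1160 × 869 g/m³ / 1020 m³ = 988.3 g/(m³·d) = 0.9883 kg soluble BOD₅/(m³·d).

L_v ≈ 0.988 kg soluble BOD₅/(m³·d)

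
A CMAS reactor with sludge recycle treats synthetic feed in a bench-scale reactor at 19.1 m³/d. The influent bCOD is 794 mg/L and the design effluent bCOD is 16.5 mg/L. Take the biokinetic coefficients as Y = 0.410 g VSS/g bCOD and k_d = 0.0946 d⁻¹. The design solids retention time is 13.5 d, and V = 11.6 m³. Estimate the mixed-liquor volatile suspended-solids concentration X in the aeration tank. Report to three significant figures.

X ≈ 3110 mg/L

Solving the biomass balance for X: X = Y Q (S₀−S) θ_c / [V (1+k_d θ_c)] = 0.410 × 19.1 × (794 − 16.5) × 13.5 / [11.6 × (1 + 0.0946 × 13.5)] = 3112 mg/L.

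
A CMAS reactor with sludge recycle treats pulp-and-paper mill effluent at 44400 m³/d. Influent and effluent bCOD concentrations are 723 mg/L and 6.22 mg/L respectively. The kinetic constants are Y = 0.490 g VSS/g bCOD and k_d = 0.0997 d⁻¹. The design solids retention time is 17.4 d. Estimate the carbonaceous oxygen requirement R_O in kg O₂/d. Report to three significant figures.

The observed yield is Y_obs = Y/(1 + k_d·θ_c) = 0.490 / (1 + 0.0997 × 17.4) = 0.490 / 2.735 = 0.1792 g VSS per g bCOD removed.
Substrate removed = Q·(S₀ − S) = 44400 m³/d × (723 − 6.22) g/m³ = 3.18×10^7 g/d = 31825 kg/d.
Net sludge production P_X = 0.1792 × 31825 = 5702 kg VSS/d.
R_O = Q·ΔS − 1.42 P_X = 31825 − 8097 = 23728 kg O₂/d.

R_O ≈ 23700 kg O₂/d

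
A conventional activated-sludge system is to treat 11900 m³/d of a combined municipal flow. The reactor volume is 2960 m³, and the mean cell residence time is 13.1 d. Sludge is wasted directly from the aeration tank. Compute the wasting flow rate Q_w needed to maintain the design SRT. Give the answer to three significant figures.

Q_w ≈ 226 m³/d

Wasting from the aeration tank: Q_w = V / θ_c = 2960 / 13.1 = 226.0 m³/d.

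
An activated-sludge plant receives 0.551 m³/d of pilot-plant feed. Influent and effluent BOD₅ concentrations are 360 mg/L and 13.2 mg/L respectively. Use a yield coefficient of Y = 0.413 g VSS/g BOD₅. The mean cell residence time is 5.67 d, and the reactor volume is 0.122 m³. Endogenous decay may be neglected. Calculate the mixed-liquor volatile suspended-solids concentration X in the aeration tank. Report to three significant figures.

X ≈ 3670 mg/L

From V·X = Y·Q·(S₀ − S)·θ_c (decay neglected): X = 0.413 × 0.551 × (360 − 13.2) × 5.67 / 0.122 = 3668 mg/L.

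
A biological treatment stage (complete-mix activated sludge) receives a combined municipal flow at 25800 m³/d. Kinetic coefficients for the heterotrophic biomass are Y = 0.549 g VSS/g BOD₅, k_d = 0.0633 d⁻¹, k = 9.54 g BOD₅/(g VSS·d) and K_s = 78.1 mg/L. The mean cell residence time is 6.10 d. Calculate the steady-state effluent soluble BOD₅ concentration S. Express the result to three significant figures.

Effluent substrate depends only on kinetics and SRT: S = K_s(1 + k_d θ_c) / [θ_c(Yk − k_d) − 1] = 78.1 × (1 + 0.0633 × 6.10) / [6.10 × (0.549 × 9.54 − 0.0633) − 1] = 108.3 / 30.56 = 3.542 mg/L.

S ≈ 3.54 mg/L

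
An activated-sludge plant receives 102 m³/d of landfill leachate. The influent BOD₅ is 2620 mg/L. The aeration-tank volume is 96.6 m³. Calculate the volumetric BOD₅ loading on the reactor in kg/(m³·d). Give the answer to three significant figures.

L_v = Q S₀ / V = 102 × 2620 × 10⁻³ / 96.60 = 2.766 kg/(m³·d).

L_v ≈ 2.77 kg BOD₅/(m³·d)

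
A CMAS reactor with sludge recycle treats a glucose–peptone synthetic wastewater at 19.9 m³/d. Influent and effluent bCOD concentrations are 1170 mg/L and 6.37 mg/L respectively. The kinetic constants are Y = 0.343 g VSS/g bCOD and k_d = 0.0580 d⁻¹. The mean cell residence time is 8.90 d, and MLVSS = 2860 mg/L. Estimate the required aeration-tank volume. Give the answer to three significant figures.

From the SRT design equation V = Y Q (S₀−S) θ_c / [X (1 + k_d θ_c)] = 0.343 × 19.9 × (1170 − 6.37) × 8.90 / [2860 × (1 + 0.0580 × 8.90)] = 7.07×10^4 / 4336 = 16.30 m³.

V ≈ 16.3 m³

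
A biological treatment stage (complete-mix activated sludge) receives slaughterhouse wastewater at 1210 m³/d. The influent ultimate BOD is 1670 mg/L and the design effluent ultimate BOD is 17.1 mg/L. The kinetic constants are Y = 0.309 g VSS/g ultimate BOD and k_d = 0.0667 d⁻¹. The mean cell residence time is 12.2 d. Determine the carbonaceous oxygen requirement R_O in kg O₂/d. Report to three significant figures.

R_O ≈ 1520 kg O₂/d

Observed yield with endogenous decay: Y_obs = Y / (1 + k_d·θ_c) = 0.309 / (1 + 0.0667 × 12.2) = 0.309 / 1.814 = 0.1704 g VSS/g ultimate BOD.
Substrate removed = Q·(S₀ − S) = 1210 m³/d × (1670 − 17.1) g/m³ = 2×10^6 g/d = 2000 kg/d.
Biomass synthesised: P_X = Y_obs × 2000 = 340.7 kg VSS/d.
Carbonaceous O₂ demand = substrate oxidised − cell-mass equivalent = 2000 − 1.42 × 340.7 = 1516 kg O₂/d.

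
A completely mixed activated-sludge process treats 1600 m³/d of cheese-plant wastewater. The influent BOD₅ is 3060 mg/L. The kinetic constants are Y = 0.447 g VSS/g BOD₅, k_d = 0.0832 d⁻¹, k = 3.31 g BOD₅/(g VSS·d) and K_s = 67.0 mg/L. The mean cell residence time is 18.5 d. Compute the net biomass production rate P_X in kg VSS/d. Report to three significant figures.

P_X ≈ 860 kg VSS/d

For a completely mixed reactor with recycle the Lawrence–McCarty relation gives S = K_s·(1 + k_d·θ_c) / [θ_c·(Y·k − k_d) − 1] = 67.0 × (1 + 0.0832 × 18.5) / [18.5 × (0.447 × 3.31 − 0.0832) − 1] = 170.1 / 24.83 = 6.851 mg/L.
Correct the yield for decay: Y_obs = Y/(1 + k_d θ_c) = 0.447 / (1 + 0.0832 × 18.5) = 0.447 / 2.539 = 0.1760.
Mass of BOD₅ removed per day: Q(S₀ − S) = 1600 × 3053 g/m³ = 4885 kg/d.
Net biomass production P_X = Y_obs × Q·(S₀ − S) = 0.1760 × 4885 = 860.0 kg VSS/d.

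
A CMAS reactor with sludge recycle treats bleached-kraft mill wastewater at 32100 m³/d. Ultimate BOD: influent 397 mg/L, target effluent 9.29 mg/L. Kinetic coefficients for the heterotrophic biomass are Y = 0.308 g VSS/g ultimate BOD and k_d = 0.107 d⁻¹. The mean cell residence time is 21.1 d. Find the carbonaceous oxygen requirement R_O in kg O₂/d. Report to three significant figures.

R_O ≈ 10800 kg O₂/d

Observed yield with endogenous decay: Y_obs = Y / (1 + k_d·θ_c) = 0.308 / (1 + 0.107 × 21.1) = 0.308 / 3.258 = 0.09455 g VSS/g ultimate BOD.
Substrate removed = Q·(S₀ − S) = 32100 m³/d × (397 − 9.29) g/m³ = 1.24×10^7 g/d = 12445 kg/d.
Net sludge production P_X = 0.09455 × 12445 = 1177 kg VSS/d.
R_O = Q·(S₀ − S) − 1.42·P_X = 12445 − 1.42 × 1177 = 10775 kg O₂/d.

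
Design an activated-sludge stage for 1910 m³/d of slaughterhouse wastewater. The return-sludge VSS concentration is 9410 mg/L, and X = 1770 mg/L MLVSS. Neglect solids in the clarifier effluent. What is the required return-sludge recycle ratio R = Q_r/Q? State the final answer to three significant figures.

R ≈ 0.232

R = Q_r/Q = X/(X_r − X) = 1770 / (9410 − 1770) = 0.2317.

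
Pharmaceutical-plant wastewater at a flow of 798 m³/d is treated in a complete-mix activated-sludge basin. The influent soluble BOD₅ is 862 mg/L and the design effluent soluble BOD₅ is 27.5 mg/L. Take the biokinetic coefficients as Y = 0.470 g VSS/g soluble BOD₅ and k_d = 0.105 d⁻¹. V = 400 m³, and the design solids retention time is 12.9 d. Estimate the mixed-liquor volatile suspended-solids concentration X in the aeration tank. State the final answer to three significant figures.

X ≈ 4290 mg/L

From V·X·(1 + k_d·θ_c) = Y·Q·(S₀ − S)·θ_c: X = 0.470 × 798 × (862 − 27.5) × 12.9 / [400 × (1 + 0.105 × 12.9)] = 4287 mg/L.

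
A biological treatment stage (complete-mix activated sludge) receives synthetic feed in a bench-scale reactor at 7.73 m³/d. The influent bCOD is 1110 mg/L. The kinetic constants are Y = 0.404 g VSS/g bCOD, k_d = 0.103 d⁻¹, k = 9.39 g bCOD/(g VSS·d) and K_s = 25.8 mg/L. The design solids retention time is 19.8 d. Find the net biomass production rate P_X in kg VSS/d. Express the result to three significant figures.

From the Monod/SRT balance for a CMAS, S = K_s·(1+k_d θ_c)/[θ_c·(Y k − k_d) − 1] = 25.8 × (1 + 0.103 × 19.8) / [19.8 × (0.404 × 9.39 − 0.103) − 1] = 78.42 / 72.07 = 1.088 mg/L.
Correct the yield for decay: Y_obs = Y/(1 + k_d θ_c) = 0.404 / (1 + 0.103 × 19.8) = 0.404 / 3.039 = 0.1329.
Q·(S₀ − S) = 7.73 × (1110 − 1.09) × 10⁻³ = 8.572 kg/d removed.
P_X = Y_obs · Q(S₀ − S) = 0.1329 × 8.572 = 1.139 kg VSS/d.

P_X ≈ 1.14 kg VSS/d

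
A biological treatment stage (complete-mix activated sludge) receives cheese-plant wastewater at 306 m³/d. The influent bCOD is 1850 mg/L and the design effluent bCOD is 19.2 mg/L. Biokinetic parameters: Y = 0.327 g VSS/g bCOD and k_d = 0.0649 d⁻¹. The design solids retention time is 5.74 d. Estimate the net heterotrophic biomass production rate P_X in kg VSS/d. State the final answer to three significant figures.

Correct the yield for decay: Y_obs = Y/(1 + k_d θ_c) = 0.327 / (1 + 0.0649 × 5.74) = 0.327 / 1.373 = 0.2382.
Mass of bCOD removed per day: Q(S₀ − S) = 306 × 1831 g/m³ = 560.2 kg/d.
Biomass produced: P_X = Y_obs·Q·ΔS = 0.2382 × 560.2 ≈ 133.5 kg VSS/d.

P_X ≈ 133 kg VSS/d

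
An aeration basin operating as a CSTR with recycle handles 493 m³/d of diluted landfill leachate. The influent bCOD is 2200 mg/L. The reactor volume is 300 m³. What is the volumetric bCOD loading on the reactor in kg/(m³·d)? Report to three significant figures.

Volumetric loading L_v = Q·S₀ / V = 493 × 2200 g/m³ / 300.0 m³ = 3615 g/(m³·d) = 3.615 kg bCOD/(m³·d).

L_v ≈ 3.62 kg bCOD/(m³·d)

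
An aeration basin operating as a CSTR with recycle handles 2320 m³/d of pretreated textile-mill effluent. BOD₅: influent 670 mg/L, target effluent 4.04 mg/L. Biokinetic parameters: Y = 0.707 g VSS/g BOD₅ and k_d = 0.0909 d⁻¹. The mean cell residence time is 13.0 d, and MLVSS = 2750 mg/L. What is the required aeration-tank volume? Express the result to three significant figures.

From the SRT design equation V = Y Q (S₀−S) θ_c / [X (1 + k_d θ_c)] = 0.707 × 2320 × (670 − 4.04) × 13.0 / [2750 × (1 + 0.0909 × 13.0)] = 1.42×10^7 / 6000 = 2367 m³.

V ≈ 2370 m³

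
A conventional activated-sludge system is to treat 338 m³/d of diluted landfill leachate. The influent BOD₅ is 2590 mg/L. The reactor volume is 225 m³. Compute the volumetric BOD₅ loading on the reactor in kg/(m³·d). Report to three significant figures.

L_v ≈ 3.89 kg BOD₅/(m³·d)

Applied BOD₅ load per unit volume = Q·S₀/V = (338 × 2590/1000)/225.0 = 3.891 kg BOD₅·m⁻³·d⁻¹.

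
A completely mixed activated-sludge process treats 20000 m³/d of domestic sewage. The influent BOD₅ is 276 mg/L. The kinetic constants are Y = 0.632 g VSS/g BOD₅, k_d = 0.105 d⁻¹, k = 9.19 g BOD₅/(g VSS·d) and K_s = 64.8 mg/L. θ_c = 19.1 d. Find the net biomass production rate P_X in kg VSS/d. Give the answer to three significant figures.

For a completely mixed reactor with recycle the Lawrence–McCarty relation gives S = K_s·(1 + k_d·θ_c) / [θ_c·(Y·k − k_d) − 1] = 64.8 × (1 + 0.105 × 19.1) / [19.1 × (0.632 × 9.19 − 0.105) − 1] = 194.8 / 107.9 = 1.804 mg/L.
Observed yield with endogenous decay: Y_obs = Y / (1 + k_d·θ_c) = 0.632 / (1 + 0.105 × 19.1) = 0.632 / 3.006 = 0.2103 g VSS/g BOD₅.
Q·(S₀ − S) = 20000 × (276 − 1.80) × 10⁻³ = 5484 kg/d removed.
Biomass produced: P_X = Y_obs·Q·ΔS = 0.2103 × 5484 ≈ 1153 kg VSS/d.

P_X ≈ 1150 kg VSS/d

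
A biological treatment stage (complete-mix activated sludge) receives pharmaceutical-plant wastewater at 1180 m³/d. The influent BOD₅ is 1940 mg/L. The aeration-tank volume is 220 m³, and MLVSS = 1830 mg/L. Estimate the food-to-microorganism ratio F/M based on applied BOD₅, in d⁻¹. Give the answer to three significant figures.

F/M ≈ 5.69 d⁻¹

F/M = applied load / biomass = Q·S₀/(V·X) = 1180 × 1940 / (220.0 × 1830) = 5.686 d⁻¹.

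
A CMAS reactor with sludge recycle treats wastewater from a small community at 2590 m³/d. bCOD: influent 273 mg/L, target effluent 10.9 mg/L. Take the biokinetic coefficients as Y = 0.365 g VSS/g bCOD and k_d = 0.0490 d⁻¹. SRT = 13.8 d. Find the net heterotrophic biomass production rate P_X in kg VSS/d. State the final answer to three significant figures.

P_X ≈ 148 kg VSS/d

Observed yield with endogenous decay: Y_obs = Y / (1 + k_d·θ_c) = 0.365 / (1 + 0.0490 × 13.8) = 0.365 / 1.676 = 0.2178 g VSS/g bCOD.
ΔS = 273 − 10.9 = 262.1 mg/L, so the substrate removal rate is 2590 × 262.1/1000 = 678.8 kg bCOD/d.
Net biomass production P_X = Y_obs × Q·(S₀ − S) = 0.2178 × 678.8 = 147.8 kg VSS/d.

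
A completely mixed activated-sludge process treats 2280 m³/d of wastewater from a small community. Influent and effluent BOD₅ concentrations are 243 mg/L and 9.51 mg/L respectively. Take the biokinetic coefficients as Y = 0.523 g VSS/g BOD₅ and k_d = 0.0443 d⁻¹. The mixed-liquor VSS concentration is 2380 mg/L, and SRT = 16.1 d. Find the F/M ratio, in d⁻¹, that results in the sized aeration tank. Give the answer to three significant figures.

Steady-state biomass mass balance: V·X·(1 + k_d·θ_c) = Y·Q·(S₀ − S)·θ_c, so V = 0.523 × 2280 × (243 − 9.51) × 16.1 / [2380 × (1 + 0.0443 × 16.1)] = 4.48×10^6 / 4077 = 1099 m³.
F/M = Q·S₀ / (V·X) = 2280 × 243 / (1099 × 2380) = 0.2118 g BOD₅·(g VSS·d)⁻¹.

F/M ≈ 0.212 d⁻¹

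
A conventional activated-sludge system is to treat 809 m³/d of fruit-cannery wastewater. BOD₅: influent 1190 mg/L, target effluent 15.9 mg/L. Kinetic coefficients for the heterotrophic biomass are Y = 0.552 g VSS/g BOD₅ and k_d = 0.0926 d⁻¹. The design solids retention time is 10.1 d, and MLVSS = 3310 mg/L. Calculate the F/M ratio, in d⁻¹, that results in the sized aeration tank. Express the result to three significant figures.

Steady-state biomass mass balance: V·X·(1 + k_d·θ_c) = Y·Q·(S₀ − S)·θ_c, so V = 0.552 × 809 × (1190 − 15.9) × 10.1 / [3310 × (1 + 0.0926 × 10.1)] = 5.3×10^6 / 6406 = 826.7 m³.
F/M = Q·S₀ / (V·X) = 809 × 1190 / (826.7 × 3310) = 0.3518 g BOD₅·(g VSS·d)⁻¹.

F/M ≈ 0.352 d⁻¹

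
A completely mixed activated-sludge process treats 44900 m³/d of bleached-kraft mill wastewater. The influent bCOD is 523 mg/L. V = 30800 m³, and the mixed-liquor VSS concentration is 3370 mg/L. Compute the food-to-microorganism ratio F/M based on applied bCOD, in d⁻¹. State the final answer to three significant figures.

F/M ≈ 0.226 d⁻¹

Food-to-microorganism ratio F/M = Q S₀ / (V X) = 44900 × 523 / (30800 × 3370) = 0.2262 d⁻¹.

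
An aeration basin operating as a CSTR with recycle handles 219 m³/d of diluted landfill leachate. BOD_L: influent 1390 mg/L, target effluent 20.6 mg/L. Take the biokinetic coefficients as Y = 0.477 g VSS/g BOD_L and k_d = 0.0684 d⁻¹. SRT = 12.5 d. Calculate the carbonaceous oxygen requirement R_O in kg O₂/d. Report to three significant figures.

R_O ≈ 190 kg O₂/d

The observed yield is Y_obs = Y/(1 + k_d·θ_c) = 0.477 / (1 + 0.0684 × 12.5) = 0.477 / 1.855 = 0.2571 g VSS per g BOD_L removed.
ΔS = 1390 − 20.6 = 1369 mg/L, so the substrate removal rate is 219 × 1369/1000 = 299.9 kg BOD_L/d.
Biomass synthesised: P_X = Y_obs × 299.9 = 77.12 kg VSS/d.
R_O = Q·ΔS − 1.42 P_X = 299.9 − 109.5 = 190.4 kg O₂/d.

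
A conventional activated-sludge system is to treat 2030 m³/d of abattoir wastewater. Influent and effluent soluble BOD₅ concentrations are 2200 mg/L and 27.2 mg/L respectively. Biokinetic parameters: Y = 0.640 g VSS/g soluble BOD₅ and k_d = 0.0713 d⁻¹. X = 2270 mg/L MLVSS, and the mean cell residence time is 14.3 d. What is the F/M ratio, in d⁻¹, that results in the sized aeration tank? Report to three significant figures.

Steady-state biomass mass balance: V·X·(1 + k_d·θ_c) = Y·Q·(S₀ − S)·θ_c, so V = 0.640 × 2030 × (2200 − 27.2) × 14.3 / [2270 × (1 + 0.0713 × 14.3)] = 4.04×10^7 / 4584 = 8805 m³.
F/M = applied load / biomass = Q·S₀/(V·X) = 2030 × 2200 / (8805 × 2270) = 0.2234 d⁻¹.

F/M ≈ 0.223 d⁻¹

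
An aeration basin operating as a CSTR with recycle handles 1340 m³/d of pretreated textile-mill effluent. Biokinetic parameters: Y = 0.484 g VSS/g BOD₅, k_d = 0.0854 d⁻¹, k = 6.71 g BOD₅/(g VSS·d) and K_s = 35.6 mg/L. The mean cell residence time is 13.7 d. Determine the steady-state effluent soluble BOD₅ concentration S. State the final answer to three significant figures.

S ≈ 1.83 mg/L

Effluent substrate depends only on kinetics and SRT: S = K_s(1 + k_d θ_c) / [θ_c(Yk − k_d) − 1] = 35.6 × (1 + 0.0854 × 13.7) / [13.7 × (0.484 × 6.71 − 0.0854) − 1] = 77.25 / 42.32 = 1.825 mg/L.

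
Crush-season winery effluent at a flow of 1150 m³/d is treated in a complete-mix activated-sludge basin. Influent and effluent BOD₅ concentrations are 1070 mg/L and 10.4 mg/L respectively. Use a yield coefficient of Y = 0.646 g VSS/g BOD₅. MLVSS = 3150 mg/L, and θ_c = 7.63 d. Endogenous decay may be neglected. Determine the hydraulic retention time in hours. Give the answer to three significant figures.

Biomass mass balance (decay neglected): V·X = Y·Q·(S₀ − S)·θ_c, so V = 0.646 × 1150 × (1070 − 10.4) × 7.63 / 3150 = 1907 m³.
HRT = V/Q = 1907 m³ / 1150 m³·d⁻¹ = 1.658 d × 24 = 39.79 h.

τ ≈ 39.8 h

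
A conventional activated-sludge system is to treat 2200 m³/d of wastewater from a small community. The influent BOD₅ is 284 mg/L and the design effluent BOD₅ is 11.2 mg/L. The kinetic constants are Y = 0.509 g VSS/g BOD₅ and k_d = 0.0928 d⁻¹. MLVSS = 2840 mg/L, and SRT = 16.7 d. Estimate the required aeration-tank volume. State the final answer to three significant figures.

Rearranging the biomass balance for a CMAS with decay, V = Y·Q·ΔS·θ_c / [X·(1+k_d θ_c)] = 0.509 × 2200 × (284 − 11.2) × 16.7 / [2840 × (1 + 0.0928 × 16.7)] = 5.1×10^6 / 7241 = 704.5 m³.

V ≈ 705 m³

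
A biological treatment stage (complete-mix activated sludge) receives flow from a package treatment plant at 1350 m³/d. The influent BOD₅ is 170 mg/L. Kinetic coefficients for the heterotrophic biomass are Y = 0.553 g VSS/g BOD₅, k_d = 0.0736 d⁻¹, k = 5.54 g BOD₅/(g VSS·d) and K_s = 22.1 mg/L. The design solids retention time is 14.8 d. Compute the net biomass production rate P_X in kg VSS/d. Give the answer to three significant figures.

From the Monod/SRT balance for a CMAS, S = K_s·(1+k_d θ_c)/[θ_c·(Y k − k_d) − 1] = 22.1 × (1 + 0.0736 × 14.8) / [14.8 × (0.553 × 5.54 − 0.0736) − 1] = 46.17 / 43.25 = 1.068 mg/L.
Observed yield with endogenous decay: Y_obs = Y / (1 + k_d·θ_c) = 0.553 / (1 + 0.0736 × 14.8) = 0.553 / 2.089 = 0.2647 g VSS/g BOD₅.
Substrate removed = Q·(S₀ − S) = 1350 m³/d × (170 − 1.07) g/m³ = 2.28×10^5 g/d = 228.1 kg/d.
Biomass produced: P_X = Y_obs·Q·ΔS = 0.2647 × 228.1 ≈ 60.36 kg VSS/d.

P_X ≈ 60.4 kg VSS/d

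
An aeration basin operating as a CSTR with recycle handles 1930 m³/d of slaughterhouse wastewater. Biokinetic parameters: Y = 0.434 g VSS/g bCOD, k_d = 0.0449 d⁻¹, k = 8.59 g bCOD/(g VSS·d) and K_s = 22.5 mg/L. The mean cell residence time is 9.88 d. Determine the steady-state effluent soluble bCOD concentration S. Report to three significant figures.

S ≈ 0.918 mg/L

For a completely mixed reactor with recycle the Lawrence–McCarty relation gives S = K_s·(1 + k_d·θ_c) / [θ_c·(Y·k − k_d) − 1] = 22.5 × (1 + 0.0449 × 9.88) / [9.88 × (0.434 × 8.59 − 0.0449) − 1] = 32.48 / 35.39 = 0.9178 mg/L.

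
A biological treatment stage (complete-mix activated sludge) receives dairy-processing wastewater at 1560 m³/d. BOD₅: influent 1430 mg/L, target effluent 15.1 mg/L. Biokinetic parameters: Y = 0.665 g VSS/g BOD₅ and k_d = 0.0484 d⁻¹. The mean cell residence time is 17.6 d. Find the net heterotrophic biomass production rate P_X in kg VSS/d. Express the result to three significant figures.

P_X ≈ 793 kg VSS/d

Y_obs = Y / (1 + k_d θ_c) = 0.665 / (1 + 0.0484 × 17.6) = 0.665 / 1.852 = 0.3591.
ΔS = 1430 − 15.1 = 1415 mg/L, so the substrate removal rate is 1560 × 1415/1000 = 2207 kg BOD₅/d.
P_X = Y_obs · Q(S₀ − S) = 0.3591 × 2207 = 792.6 kg VSS/d.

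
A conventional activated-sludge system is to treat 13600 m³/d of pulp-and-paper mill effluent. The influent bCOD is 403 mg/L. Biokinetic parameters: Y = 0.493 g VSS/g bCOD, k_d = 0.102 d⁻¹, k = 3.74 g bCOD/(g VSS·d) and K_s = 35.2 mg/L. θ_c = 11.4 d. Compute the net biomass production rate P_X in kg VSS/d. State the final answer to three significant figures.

P_X ≈ 1240 kg VSS/d

Effluent substrate depends only on kinetics and SRT: S = K_s(1 + k_d θ_c) / [θ_c(Yk − k_d) − 1] = 35.2 × (1 + 0.102 × 11.4) / [11.4 × (0.493 × 3.74 − 0.102) − 1] = 76.13 / 18.86 = 4.037 mg/L.
The observed yield is Y_obs = Y/(1 + k_d·θ_c) = 0.493 / (1 + 0.102 × 11.4) = 0.493 / 2.163 = 0.2279 g VSS per g bCOD removed.
ΔS = 403 − 4.04 = 399.0 mg/L, so the substrate removal rate is 13600 × 399.0/1000 = 5426 kg bCOD/d.
Net biomass production P_X = Y_obs × Q·(S₀ − S) = 0.2279 × 5426 = 1237 kg VSS/d.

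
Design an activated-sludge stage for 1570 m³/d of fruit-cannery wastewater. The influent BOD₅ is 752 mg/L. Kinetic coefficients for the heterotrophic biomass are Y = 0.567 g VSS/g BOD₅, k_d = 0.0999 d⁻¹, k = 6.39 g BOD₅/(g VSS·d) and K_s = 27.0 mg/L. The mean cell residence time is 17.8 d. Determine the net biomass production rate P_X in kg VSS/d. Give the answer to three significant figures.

Effluent substrate depends only on kinetics and SRT: S = K_s(1 + k_d θ_c) / [θ_c(Yk − k_d) − 1] = 27.0 × (1 + 0.0999 × 17.8) / [17.8 × (0.567 × 6.39 − 0.0999) − 1] = 75.01 / 61.71 = 1.215 mg/L.
Y_obs = Y / (1 + k_d θ_c) = 0.567 / (1 + 0.0999 × 17.8) = 0.567 / 2.778 = 0.2041.
ΔS = 752 − 1.22 = 750.8 mg/L, so the substrate removal rate is 1570 × 750.8/1000 = 1179 kg BOD₅/d.
Net biomass production P_X = Y_obs × Q·(S₀ − S) = 0.2041 × 1179 = 240.6 kg VSS/d.

P_X ≈ 241 kg VSS/d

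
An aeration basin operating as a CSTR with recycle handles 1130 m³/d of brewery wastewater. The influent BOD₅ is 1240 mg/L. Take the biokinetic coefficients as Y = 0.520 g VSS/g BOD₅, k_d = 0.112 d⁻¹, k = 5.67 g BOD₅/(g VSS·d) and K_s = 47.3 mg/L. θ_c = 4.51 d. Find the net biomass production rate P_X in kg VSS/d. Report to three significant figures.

From the Monod/SRT balance for a CMAS, S = K_s·(1+k_d θ_c)/[θ_c·(Y k − k_d) − 1] = 47.3 × (1 + 0.112 × 4.51) / [4.51 × (0.520 × 5.67 − 0.112) − 1] = 71.19 / 11.79 = 6.037 mg/L.
Observed yield with endogenous decay: Y_obs = Y / (1 + k_d·θ_c) = 0.520 / (1 + 0.112 × 4.51) = 0.520 / 1.505 = 0.3455 g VSS/g BOD₅.
Q·(S₀ − S) = 1130 × (1240 − 6.04) × 10⁻³ = 1394 kg/d removed.
Biomass produced: P_X = Y_obs·Q·ΔS = 0.3455 × 1394 ≈ 481.7 kg VSS/d.

P_X ≈ 482 kg VSS/d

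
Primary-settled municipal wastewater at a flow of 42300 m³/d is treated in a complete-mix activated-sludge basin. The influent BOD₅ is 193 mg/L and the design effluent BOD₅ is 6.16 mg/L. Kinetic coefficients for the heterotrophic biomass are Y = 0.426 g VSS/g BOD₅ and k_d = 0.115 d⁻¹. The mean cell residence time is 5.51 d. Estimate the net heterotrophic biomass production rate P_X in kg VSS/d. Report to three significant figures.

Correct the yield for decay: Y_obs = Y/(1 + k_d θ_c) = 0.426 / (1 + 0.115 × 5.51) = 0.426 / 1.634 = 0.2608.
Substrate removed = Q·(S₀ − S) = 42300 m³/d × (193 − 6.16) g/m³ = 7.9×10^6 g/d = 7903 kg/d.
Biomass produced: P_X = Y_obs·Q·ΔS = 0.2608 × 7903 ≈ 2061 kg VSS/d.

P_X ≈ 2060 kg VSS/d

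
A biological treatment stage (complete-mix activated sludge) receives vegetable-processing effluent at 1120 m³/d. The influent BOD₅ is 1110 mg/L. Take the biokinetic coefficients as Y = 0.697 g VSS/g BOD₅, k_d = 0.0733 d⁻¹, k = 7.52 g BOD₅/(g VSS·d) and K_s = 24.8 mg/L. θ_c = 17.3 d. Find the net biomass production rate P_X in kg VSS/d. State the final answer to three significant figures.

Effluent substrate depends only on kinetics and SRT: S = K_s(1 + k_d θ_c) / [θ_c(Yk − k_d) − 1] = 24.8 × (1 + 0.0733 × 17.3) / [17.3 × (0.697 × 7.52 − 0.0733) − 1] = 56.25 / 88.41 = 0.6362 mg/L.
Y_obs = Y / (1 + k_d θ_c) = 0.697 / (1 + 0.0733 × 17.3) = 0.697 / 2.268 = 0.3073.
ΔS = 1110 − 0.636 = 1109 mg/L, so the substrate removal rate is 1120 × 1109/1000 = 1242 kg BOD₅/d.
Net biomass production P_X = Y_obs × Q·(S₀ − S) = 0.3073 × 1242 = 381.8 kg VSS/d.

P_X ≈ 382 kg VSS/d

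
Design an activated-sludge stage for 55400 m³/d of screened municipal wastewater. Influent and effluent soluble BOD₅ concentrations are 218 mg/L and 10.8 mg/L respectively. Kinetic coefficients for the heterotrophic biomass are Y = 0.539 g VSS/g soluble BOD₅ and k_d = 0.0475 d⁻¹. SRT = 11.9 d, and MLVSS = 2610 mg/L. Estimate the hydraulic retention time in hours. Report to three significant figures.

Rearranging the biomass balance for a CMAS with decay, V = Y·Q·ΔS·θ_c / [X·(1+k_d θ_c)] = 0.539 × 55400 × (218 − 10.8) × 11.9 / [2610 × (1 + 0.0475 × 11.9)] = 7.36×10^7 / 4085 = 18022 m³.
HRT = V/Q = 18022 m³ / 55400 m³·d⁻¹ = 0.3253 d × 24 = 7.808 h.

τ ≈ 7.81 h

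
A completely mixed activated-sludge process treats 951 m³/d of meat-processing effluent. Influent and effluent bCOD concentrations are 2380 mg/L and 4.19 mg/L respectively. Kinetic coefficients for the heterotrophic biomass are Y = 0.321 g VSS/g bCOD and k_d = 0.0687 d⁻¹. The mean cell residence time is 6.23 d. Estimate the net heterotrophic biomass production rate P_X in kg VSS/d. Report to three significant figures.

P_X ≈ 508 kg VSS/d

Y_obs = Y / (1 + k_d θ_c) = 0.321 / (1 + 0.0687 × 6.23) = 0.321 / 1.428 = 0.2248.
Mass of bCOD removed per day: Q(S₀ − S) = 951 × 2376 g/m³ = 2259 kg/d.
P_X = Y_obs · Q(S₀ − S) = 0.2248 × 2259 = 507.9 kg VSS/d.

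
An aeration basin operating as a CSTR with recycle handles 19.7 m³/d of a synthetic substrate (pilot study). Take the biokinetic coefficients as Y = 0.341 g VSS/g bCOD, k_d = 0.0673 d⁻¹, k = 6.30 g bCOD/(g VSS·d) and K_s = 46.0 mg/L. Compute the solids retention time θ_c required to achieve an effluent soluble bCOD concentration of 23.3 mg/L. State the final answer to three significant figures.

From 1/θ_c = Y·k·S/(K_s + S) − k_d: Y·k·S/(K_s+S) = 0.341 × 6.30 × 23.3 / (46.0 + 23.3) = 0.7223 d⁻¹.
θ_c = 1/(μ − k_d) = 1/(0.7223 − 0.0673) = 1/0.6550 = 1.527 d.

θ_c ≈ 1.53 d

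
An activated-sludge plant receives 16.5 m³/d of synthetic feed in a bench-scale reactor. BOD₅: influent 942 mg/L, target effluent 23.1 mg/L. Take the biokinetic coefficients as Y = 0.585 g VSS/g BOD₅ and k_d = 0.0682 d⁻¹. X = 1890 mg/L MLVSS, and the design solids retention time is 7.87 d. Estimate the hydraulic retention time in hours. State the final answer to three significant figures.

τ ≈ 35.0 h

Rearranging the biomass balance for a CMAS with decay, V = Y·Q·ΔS·θ_c / [X·(1+k_d θ_c)] = 0.585 × 16.5 × (942 − 23.1) × 7.87 / [1890 × (1 + 0.0682 × 7.87)] = 6.98×10^4 / 2904 = 24.03 m³.
HRT = V/Q = 24.03 m³ / 16.5 m³·d⁻¹ = 1.457 d × 24 = 34.96 h.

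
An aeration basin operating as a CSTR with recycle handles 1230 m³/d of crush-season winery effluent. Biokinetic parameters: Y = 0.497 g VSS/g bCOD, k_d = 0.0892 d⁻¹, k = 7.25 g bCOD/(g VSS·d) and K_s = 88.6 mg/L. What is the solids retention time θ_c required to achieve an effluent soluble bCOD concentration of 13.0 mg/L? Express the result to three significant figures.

θ_c ≈ 2.69 d

At the target effluent, Y k S/(K_s+S) = 0.497×7.25×13.0/101.6 = 0.4610 d⁻¹.
θ_c = 1/(μ − k_d) = 1/(0.4610 − 0.0892) = 1/0.3718 = 2.689 d.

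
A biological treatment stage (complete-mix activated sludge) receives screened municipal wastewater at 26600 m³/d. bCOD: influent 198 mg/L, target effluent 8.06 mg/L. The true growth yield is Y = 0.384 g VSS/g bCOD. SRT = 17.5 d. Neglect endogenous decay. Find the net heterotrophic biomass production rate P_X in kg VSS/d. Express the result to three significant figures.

P_X ≈ 1940 kg VSS/d

No decay correction is needed, so Y_obs = Y = 0.384.
Q·(S₀ − S) = 26600 × (198 − 8.06) × 10⁻³ = 5052 kg/d removed.
P_X = Y_obs · Q(S₀ − S) = 0.3840 × 5052 = 1940 kg VSS/d.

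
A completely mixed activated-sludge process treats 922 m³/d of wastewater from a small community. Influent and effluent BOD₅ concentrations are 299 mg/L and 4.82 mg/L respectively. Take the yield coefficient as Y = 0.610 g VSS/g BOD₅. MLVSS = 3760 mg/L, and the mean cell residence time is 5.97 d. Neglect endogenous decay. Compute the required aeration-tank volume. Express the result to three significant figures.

V·X = Y·Q·ΔS·θ_c gives V = 0.610 × 922 × (299 − 4.82) × 5.97 / 3760 = 262.7 m³.

V ≈ 263 m³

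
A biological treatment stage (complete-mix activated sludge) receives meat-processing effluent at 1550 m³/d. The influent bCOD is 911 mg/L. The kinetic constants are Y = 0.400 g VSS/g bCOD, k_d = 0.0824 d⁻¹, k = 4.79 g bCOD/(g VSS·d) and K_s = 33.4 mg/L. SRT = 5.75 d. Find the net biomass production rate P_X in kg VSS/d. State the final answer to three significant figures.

P_X ≈ 381 kg VSS/d

From the Monod/SRT balance for a CMAS, S = K_s·(1+k_d θ_c)/[θ_c·(Y k − k_d) − 1] = 33.4 × (1 + 0.0824 × 5.75) / [5.75 × (0.400 × 4.79 − 0.0824) − 1] = 49.22 / 9.543 = 5.158 mg/L.
Y_obs = Y / (1 + k_d θ_c) = 0.400 / (1 + 0.0824 × 5.75) = 0.400 / 1.474 = 0.2714.
ΔS = 911 − 5.16 = 905.8 mg/L, so the substrate removal rate is 1550 × 905.8/1000 = 1404 kg bCOD/d.
Net biomass production P_X = Y_obs × Q·(S₀ − S) = 0.2714 × 1404 = 381.1 kg VSS/d.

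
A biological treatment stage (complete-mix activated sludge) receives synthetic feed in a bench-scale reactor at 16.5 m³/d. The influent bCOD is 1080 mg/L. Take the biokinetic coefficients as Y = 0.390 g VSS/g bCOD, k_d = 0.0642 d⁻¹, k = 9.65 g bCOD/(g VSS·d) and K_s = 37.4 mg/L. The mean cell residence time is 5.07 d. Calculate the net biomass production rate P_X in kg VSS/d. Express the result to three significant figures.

P_X ≈ 5.23 kg VSS/d

From the Monod/SRT balance for a CMAS, S = K_s·(1+k_d θ_c)/[θ_c·(Y k − k_d) − 1] = 37.4 × (1 + 0.0642 × 5.07) / [5.07 × (0.390 × 9.65 − 0.0642) − 1] = 49.57 / 17.76 = 2.792 mg/L.
The observed yield is Y_obs = Y/(1 + k_d·θ_c) = 0.390 / (1 + 0.0642 × 5.07) = 0.390 / 1.325 = 0.2942 g VSS per g bCOD removed.
ΔS = 1080 − 2.79 = 1077 mg/L, so the substrate removal rate is 16.5 × 1077/1000 = 17.77 kg bCOD/d.
So the net sludge growth is P_X = 0.2942 × 17.77 = 5.230 kg VSS/d.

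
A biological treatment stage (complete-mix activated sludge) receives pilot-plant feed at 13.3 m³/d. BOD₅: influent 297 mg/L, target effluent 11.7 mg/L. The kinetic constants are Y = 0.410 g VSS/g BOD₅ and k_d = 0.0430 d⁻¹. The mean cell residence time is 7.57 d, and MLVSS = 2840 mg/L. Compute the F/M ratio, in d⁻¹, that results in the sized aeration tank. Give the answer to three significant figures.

F/M ≈ 0.445 d⁻¹

Steady-state biomass mass balance: V·X·(1 + k_d·θ_c) = Y·Q·(S₀ − S)·θ_c, so V = 0.410 × 13.3 × (297 − 11.7) × 7.57 / [2840 × (1 + 0.0430 × 7.57)] = 1.18×10^4 / 3764 = 3.128 m³.
F/M = applied load / biomass = Q·S₀/(V·X) = 13.3 × 297 / (3.128 × 2840) = 0.4446 d⁻¹.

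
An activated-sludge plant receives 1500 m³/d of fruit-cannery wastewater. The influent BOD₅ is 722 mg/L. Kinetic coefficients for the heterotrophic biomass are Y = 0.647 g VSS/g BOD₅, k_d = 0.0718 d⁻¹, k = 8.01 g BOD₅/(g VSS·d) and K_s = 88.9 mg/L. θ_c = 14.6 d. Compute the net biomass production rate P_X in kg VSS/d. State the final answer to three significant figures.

P_X ≈ 341 kg VSS/d

Effluent substrate depends only on kinetics and SRT: S = K_s(1 + k_d θ_c) / [θ_c(Yk − k_d) − 1] = 88.9 × (1 + 0.0718 × 14.6) / [14.6 × (0.647 × 8.01 − 0.0718) − 1] = 182.1 / 73.62 = 2.474 mg/L.
Observed yield with endogenous decay: Y_obs = Y / (1 + k_d·θ_c) = 0.647 / (1 + 0.0718 × 14.6) = 0.647 / 2.048 = 0.3159 g VSS/g BOD₅.
Q·(S₀ − S) = 1500 × (722 − 2.47) × 10⁻³ = 1079 kg/d removed.
P_X = Y_obs · Q(S₀ − S) = 0.3159 × 1079 = 340.9 kg VSS/d.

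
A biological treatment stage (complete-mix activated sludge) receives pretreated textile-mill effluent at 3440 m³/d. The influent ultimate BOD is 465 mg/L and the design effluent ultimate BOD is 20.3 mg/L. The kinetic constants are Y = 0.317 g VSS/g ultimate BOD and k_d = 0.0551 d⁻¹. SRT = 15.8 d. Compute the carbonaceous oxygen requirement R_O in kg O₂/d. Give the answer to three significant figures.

R_O ≈ 1160 kg O₂/d

Y_obs = Y / (1 + k_d θ_c) = 0.317 / (1 + 0.0551 × 15.8) = 0.317 / 1.871 = 0.1695.
Q·(S₀ − S) = 3440 × (465 − 20.3) × 10⁻³ = 1530 kg/d removed.
Biomass synthesised: P_X = Y_obs × 1530 = 259.2 kg VSS/d.
Carbonaceous O₂ demand = substrate oxidised − cell-mass equivalent = 1530 − 1.42 × 259.2 = 1162 kg O₂/d.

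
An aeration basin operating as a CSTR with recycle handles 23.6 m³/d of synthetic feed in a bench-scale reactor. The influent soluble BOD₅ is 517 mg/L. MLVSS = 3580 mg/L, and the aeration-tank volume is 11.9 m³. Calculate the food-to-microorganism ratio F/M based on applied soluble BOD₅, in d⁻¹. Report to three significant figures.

F/M ≈ 0.286 d⁻¹

F/M = Q·S₀ / (V·X) = 23.6 × 517 / (11.90 × 3580) = 0.2864 g soluble BOD₅·(g VSS·d)⁻¹.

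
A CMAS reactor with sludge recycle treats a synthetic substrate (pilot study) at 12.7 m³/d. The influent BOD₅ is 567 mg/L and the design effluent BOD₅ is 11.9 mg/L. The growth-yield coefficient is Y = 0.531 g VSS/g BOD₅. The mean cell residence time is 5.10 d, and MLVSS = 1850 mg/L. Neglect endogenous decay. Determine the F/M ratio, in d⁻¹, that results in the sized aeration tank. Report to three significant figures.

F/M ≈ 0.377 d⁻¹

Biomass mass balance (decay neglected): V·X = Y·Q·(S₀ − S)·θ_c, so V = 0.531 × 12.7 × (567 − 11.9) × 5.10 / 1850 = 10.32 m³.
F/M = applied load / biomass = Q·S₀/(V·X) = 12.7 × 567 / (10.32 × 1850) = 0.3772 d⁻¹.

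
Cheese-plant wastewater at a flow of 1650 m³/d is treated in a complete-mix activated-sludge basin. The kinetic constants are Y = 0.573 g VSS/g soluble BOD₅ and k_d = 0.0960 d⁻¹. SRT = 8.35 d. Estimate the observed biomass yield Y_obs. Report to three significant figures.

The observed yield is Y_obs = Y/(1 + k_d·θ_c) = 0.573 / (1 + 0.0960 × 8.35) = 0.573 / 1.802 = 0.3181 g VSS per g soluble BOD₅ removed.

Y_obs ≈ 0.318 g VSS/g soluble BOD₅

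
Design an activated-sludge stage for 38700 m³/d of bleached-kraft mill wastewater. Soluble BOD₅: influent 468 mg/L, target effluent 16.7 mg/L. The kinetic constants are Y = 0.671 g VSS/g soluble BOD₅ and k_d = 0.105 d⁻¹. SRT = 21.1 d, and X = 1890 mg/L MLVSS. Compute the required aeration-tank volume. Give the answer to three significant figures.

From the SRT design equation V = Y Q (S₀−S) θ_c / [X (1 + k_d θ_c)] = 0.671 × 38700 × (468 − 16.7) × 21.1 / [1890 × (1 + 0.105 × 21.1)] = 2.47×10^8 / 6077 = 40688 m³.

V ≈ 40700 m³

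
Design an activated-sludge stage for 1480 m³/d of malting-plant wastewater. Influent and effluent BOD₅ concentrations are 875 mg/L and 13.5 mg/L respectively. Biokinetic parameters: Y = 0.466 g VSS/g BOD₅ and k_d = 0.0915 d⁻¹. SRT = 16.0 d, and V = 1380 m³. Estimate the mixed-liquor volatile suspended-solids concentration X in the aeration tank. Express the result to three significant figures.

X ≈ 2800 mg/L

From V·X·(1 + k_d·θ_c) = Y·Q·(S₀ − S)·θ_c: X = 0.466 × 1480 × (875 − 13.5) × 16.0 / [1380 × (1 + 0.0915 × 16.0)] = 2796 mg/L.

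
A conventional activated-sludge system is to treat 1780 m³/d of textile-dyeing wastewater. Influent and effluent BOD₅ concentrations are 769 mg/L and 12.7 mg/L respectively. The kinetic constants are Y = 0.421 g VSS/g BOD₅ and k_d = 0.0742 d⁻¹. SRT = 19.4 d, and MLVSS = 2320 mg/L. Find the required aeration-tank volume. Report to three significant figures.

Steady-state biomass mass balance: V·X·(1 + k_d·θ_c) = Y·Q·(S₀ − S)·θ_c, so V = 0.421 × 1780 × (769 − 12.7) × 19.4 / [2320 × (1 + 0.0742 × 19.4)] = 1.1×10^7 / 5660 = 1943 m³.

V ≈ 1940 m³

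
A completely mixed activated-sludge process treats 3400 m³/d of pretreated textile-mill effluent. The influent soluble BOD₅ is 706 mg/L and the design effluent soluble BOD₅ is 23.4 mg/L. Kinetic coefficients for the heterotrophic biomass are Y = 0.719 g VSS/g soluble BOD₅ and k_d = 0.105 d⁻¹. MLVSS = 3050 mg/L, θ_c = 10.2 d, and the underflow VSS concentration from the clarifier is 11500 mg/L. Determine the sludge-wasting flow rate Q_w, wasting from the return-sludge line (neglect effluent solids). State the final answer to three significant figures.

Q_w ≈ 70.1 m³/d

Steady-state biomass mass balance: V·X·(1 + k_d·θ_c) = Y·Q·(S₀ − S)·θ_c, so V = 0.719 × 3400 × (706 − 23.4) × 10.2 / [3050 × (1 + 0.105 × 10.2)] = 1.7×10^7 / 6317 = 2695 m³.
θ_c = V·X/(Q_w·X_r) when wasting from the recycle, so Q_w = V·X/(θ_c·X_r) = 2695 × 3050 / (10.2 × 11500) = 70.06 m³/d.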